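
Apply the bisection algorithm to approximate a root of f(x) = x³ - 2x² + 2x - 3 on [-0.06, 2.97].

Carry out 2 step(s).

f(x) = x³ - 2x² + 2x - 3
Initial interval: [-0.06, 2.97]

Iteration 1:
  c_1 = (-0.060000 + 2.970000)/2 = 1.455000
  f(c_1) = f(1.455000) = -1.243779
  f(a) × f(c) ≥ 0, new interval: [1.455000, 2.970000]
Iteration 2:
  c_2 = (1.455000 + 2.970000)/2 = 2.212500
  f(c_2) = f(2.212500) = 2.465221
  f(a) × f(c) < 0, new interval: [1.455000, 2.212500]

After 2 iteration(s), the approximation is c_2 = 2.212500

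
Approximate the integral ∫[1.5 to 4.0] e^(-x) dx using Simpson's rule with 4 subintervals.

f(x) = e^(-x)
a = 1.5, b = 4.0, n = 4
h = (b - a)/n = 0.625000

Simpson's rule: (h/3)[f(x₀) + 4f(x₁) + 2f(x₂) + ... + f(xₙ)]

x_0 = 1.5000, f(x_0) = 0.223130, coefficient = 1
x_1 = 2.1250, f(x_1) = 0.119433, coefficient = 4
x_2 = 2.7500, f(x_2) = 0.063928, coefficient = 2
x_3 = 3.3750, f(x_3) = 0.034218, coefficient = 4
x_4 = 4.0000, f(x_4) = 0.018316, coefficient = 1

I ≈ (0.625000/3) × 0.983906 = 0.204980
Exact value: 0.204815
Error: 0.000166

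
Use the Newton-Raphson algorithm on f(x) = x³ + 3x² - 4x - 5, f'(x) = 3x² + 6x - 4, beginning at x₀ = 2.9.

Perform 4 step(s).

f(x) = x³ + 3x² - 4x - 5
f'(x) = 3x² + 6x - 4
x₀ = 2.9

Newton-Raphson formula: x_{n+1} = x_n - f(x_n)/f'(x_n)

Iteration 1:
  f(2.900000) = 33.019000
  f'(2.900000) = 38.630000
  x_1 = 2.900000 - 33.019000/38.630000 = 2.045250
Iteration 2:
  f(2.045250) = 7.923517
  f'(2.045250) = 20.820639
  x_2 = 2.045250 - 7.923517/20.820639 = 1.664689
Iteration 3:
  f(1.664689) = 1.267983
  f'(1.664689) = 14.301704
  x_3 = 1.664689 - 1.267983/14.301704 = 1.576030
Iteration 4:
  f(1.576030) = 0.062141
  f'(1.576030) = 12.907785
  x_4 = 1.576030 - 0.062141/12.907785 = 1.571215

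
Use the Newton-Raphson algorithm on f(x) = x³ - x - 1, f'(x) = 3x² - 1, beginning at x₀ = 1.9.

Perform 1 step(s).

f(x) = x³ - x - 1
f'(x) = 3x² - 1
x₀ = 1.9

Newton-Raphson formula: x_{n+1} = x_n - f(x_n)/f'(x_n)

Iteration 1:
  f(1.900000) = 3.959000
  f'(1.900000) = 9.830000
  x_1 = 1.900000 - 3.959000/9.830000 = 1.497253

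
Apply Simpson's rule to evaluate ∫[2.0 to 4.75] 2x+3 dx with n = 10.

f(x) = 2x+3
a = 2.0, b = 4.75, n = 10
h = (b - a)/n = 0.275000

Simpson's rule: (h/3)[f(x₀) + 4f(x₁) + 2f(x₂) + ... + f(xₙ)]

x_0 = 2.0000, f(x_0) = 7.000000, coefficient = 1
x_1 = 2.2750, f(x_1) = 7.550000, coefficient = 4
x_2 = 2.5500, f(x_2) = 8.100000, coefficient = 2
x_3 = 2.8250, f(x_3) = 8.650000, coefficient = 4
x_4 = 3.1000, f(x_4) = 9.200000, coefficient = 2
x_5 = 3.3750, f(x_5) = 9.750000, coefficient = 4
x_6 = 3.6500, f(x_6) = 10.300000, coefficient = 2
x_7 = 3.9250, f(x_7) = 10.850000, coefficient = 4
x_8 = 4.2000, f(x_8) = 11.400000, coefficient = 2
x_9 = 4.4750, f(x_9) = 11.950000, coefficient = 4
x_10 = 4.7500, f(x_10) = 12.500000, coefficient = 1

I ≈ (0.275000/3) × 292.500000 = 26.812500
Exact value: 26.812500
Error: 0.000000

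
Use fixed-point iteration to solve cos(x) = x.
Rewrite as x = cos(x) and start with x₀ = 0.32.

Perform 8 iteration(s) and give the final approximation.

Equation: cos(x) = x
Fixed-point form: x = cos(x)
x₀ = 0.32

x_1 = g(0.320000) = 0.949235
x_2 = g(0.949235) = 0.582305
x_3 = g(0.582305) = 0.835197
x_4 = g(0.835197) = 0.671031
x_5 = g(0.671031) = 0.783181
x_6 = g(0.783181) = 0.708673
x_7 = g(0.708673) = 0.759226
x_8 = g(0.759226) = 0.725369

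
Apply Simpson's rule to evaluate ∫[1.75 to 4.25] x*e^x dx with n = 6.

f(x) = x*e^x
a = 1.75, b = 4.25, n = 6
h = (b - a)/n = 0.416667

Simpson's rule: (h/3)[f(x₀) + 4f(x₁) + 2f(x₂) + ... + f(xₙ)]

x_0 = 1.7500, f(x_0) = 10.070555, coefficient = 1
x_1 = 2.1667, f(x_1) = 18.913133, coefficient = 4
x_2 = 2.5833, f(x_2) = 34.206439, coefficient = 2
x_3 = 3.0000, f(x_3) = 60.256611, coefficient = 4
x_4 = 3.4167, f(x_4) = 104.097929, coefficient = 2
x_5 = 3.8333, f(x_5) = 177.162622, coefficient = 4
x_6 = 4.2500, f(x_6) = 297.948002, coefficient = 1

I ≈ (0.416667/3) × 1609.956757 = 223.605105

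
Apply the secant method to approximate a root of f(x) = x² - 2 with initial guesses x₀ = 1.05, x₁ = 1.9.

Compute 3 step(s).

f(x) = x² - 2
x₀ = 1.05, x₁ = 1.9

Secant formula: x_{n+1} = x_n - f(x_n)(x_n - x_{n-1})/(f(x_n) - f(x_{n-1}))

Iteration 1:
  f(1.050000) = -0.897500
  f(1.900000) = 1.610000
  x_2 = 1.900000 - 1.610000×(1.900000 - 1.050000)/(1.610000 - (-0.897500))
       = 1.354237
Iteration 2:
  f(1.900000) = 1.610000
  f(1.354237) = -0.166041
  x_3 = 1.354237 - (-0.166041)×(1.354237 - 1.900000)/(-0.166041 - 1.610000)
       = 1.405260
Iteration 3:
  f(1.354237) = -0.166041
  f(1.405260) = -0.025243
  x_4 = 1.405260 - (-0.025243)×(1.405260 - 1.354237)/(-0.025243 - (-0.166041))
       = 1.414408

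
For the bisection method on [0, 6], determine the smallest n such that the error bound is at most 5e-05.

We need (b-a)/2^n ≤ 5e-05
(6 - 0)/2^n ≤ 5e-05
6/2^n ≤ 5e-05
2^n ≥ 120000
n ≥ log₂(120000) = 16.87
n ≥ 17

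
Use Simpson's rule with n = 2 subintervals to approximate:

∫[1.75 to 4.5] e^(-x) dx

f(x) = e^(-x)
a = 1.75, b = 4.5, n = 2
h = (b - a)/n = 1.375000

Simpson's rule: (h/3)[f(x₀) + 4f(x₁) + 2f(x₂) + ... + f(xₙ)]

x_0 = 1.7500, f(x_0) = 0.173774, coefficient = 1
x_1 = 3.1250, f(x_1) = 0.043937, coefficient = 4
x_2 = 4.5000, f(x_2) = 0.011109, coefficient = 1

I ≈ (1.375000/3) × 0.360631 = 0.165289
Exact value: 0.162665
Error: 0.002624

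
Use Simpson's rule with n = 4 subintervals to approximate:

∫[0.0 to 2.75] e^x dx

f(x) = e^x
a = 0.0, b = 2.75, n = 4
h = (b - a)/n = 0.687500

Simpson's rule: (h/3)[f(x₀) + 4f(x₁) + 2f(x₂) + ... + f(xₙ)]

x_0 = 0.0000, f(x_0) = 1.000000, coefficient = 1
x_1 = 0.6875, f(x_1) = 1.988737, coefficient = 4
x_2 = 1.3750, f(x_2) = 3.955077, coefficient = 2
x_3 = 2.0625, f(x_3) = 7.865609, coefficient = 4
x_4 = 2.7500, f(x_4) = 15.642632, coefficient = 1

I ≈ (0.687500/3) × 63.970172 = 14.659831
Exact value: 14.642632
Error: 0.017199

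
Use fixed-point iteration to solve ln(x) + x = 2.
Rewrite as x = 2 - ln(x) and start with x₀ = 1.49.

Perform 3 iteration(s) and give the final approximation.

Equation: ln(x) + x = 2
Fixed-point form: x = 2 - ln(x)
x₀ = 1.49

x_1 = g(1.490000) = 1.601224
x_2 = g(1.601224) = 1.529232
x_3 = g(1.529232) = 1.575235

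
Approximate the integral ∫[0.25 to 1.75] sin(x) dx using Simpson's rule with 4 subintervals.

f(x) = sin(x)
a = 0.25, b = 1.75, n = 4
h = (b - a)/n = 0.375000

Simpson's rule: (h/3)[f(x₀) + 4f(x₁) + 2f(x₂) + ... + f(xₙ)]

x_0 = 0.2500, f(x_0) = 0.247404, coefficient = 1
x_1 = 0.6250, f(x_1) = 0.585097, coefficient = 4
x_2 = 1.0000, f(x_2) = 0.841471, coefficient = 2
x_3 = 1.3750, f(x_3) = 0.980893, coefficient = 4
x_4 = 1.7500, f(x_4) = 0.983986, coefficient = 1

I ≈ (0.375000/3) × 9.178293 = 1.147287
Exact value: 1.147158
Error: 0.000128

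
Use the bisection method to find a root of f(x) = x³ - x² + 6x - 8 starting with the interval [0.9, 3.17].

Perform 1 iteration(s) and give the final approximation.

f(x) = x³ - x² + 6x - 8
Initial interval: [0.9, 3.17]

Iteration 1:
  c_1 = (0.900000 + 3.170000)/2 = 2.035000
  f(c_1) = f(2.035000) = 8.496168
  f(a) × f(c) < 0, new interval: [0.900000, 2.035000]

After 1 iteration(s), the approximation is c_1 = 2.035000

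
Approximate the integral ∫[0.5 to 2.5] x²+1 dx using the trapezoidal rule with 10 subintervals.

f(x) = x²+1
a = 0.5, b = 2.5, n = 10
h = (b - a)/n = 0.200000

Trapezoidal rule: (h/2)[f(x₀) + 2f(x₁) + 2f(x₂) + ... + f(xₙ)]

x_0 = 0.5000, f(x_0) = 1.250000, coefficient = 1
x_1 = 0.7000, f(x_1) = 1.490000, coefficient = 2
x_2 = 0.9000, f(x_2) = 1.810000, coefficient = 2
x_3 = 1.1000, f(x_3) = 2.210000, coefficient = 2
x_4 = 1.3000, f(x_4) = 2.690000, coefficient = 2
x_5 = 1.5000, f(x_5) = 3.250000, coefficient = 2
x_6 = 1.7000, f(x_6) = 3.890000, coefficient = 2
x_7 = 1.9000, f(x_7) = 4.610000, coefficient = 2
x_8 = 2.1000, f(x_8) = 5.410000, coefficient = 2
x_9 = 2.3000, f(x_9) = 6.290000, coefficient = 2
x_10 = 2.5000, f(x_10) = 7.250000, coefficient = 1

I ≈ (0.200000/2) × 71.800000 = 7.180000
Exact value: 7.166667
Error: 0.013333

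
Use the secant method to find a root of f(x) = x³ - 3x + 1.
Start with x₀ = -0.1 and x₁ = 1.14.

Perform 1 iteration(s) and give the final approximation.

f(x) = x³ - 3x + 1
x₀ = -0.1, x₁ = 1.14

Secant formula: x_{n+1} = x_n - f(x_n)(x_n - x_{n-1})/(f(x_n) - f(x_{n-1}))

Iteration 1:
  f(-0.100000) = 1.299000
  f(1.140000) = -0.938456
  x_2 = 1.140000 - (-0.938456)×(1.140000 - (-0.100000))/(-0.938456 - 1.299000)
       = 0.619907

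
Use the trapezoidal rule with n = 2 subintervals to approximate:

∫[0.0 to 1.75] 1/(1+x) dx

f(x) = 1/(1+x)
a = 0.0, b = 1.75, n = 2
h = (b - a)/n = 0.875000

Trapezoidal rule: (h/2)[f(x₀) + 2f(x₁) + 2f(x₂) + ... + f(xₙ)]

x_0 = 0.0000, f(x_0) = 1.000000, coefficient = 1
x_1 = 0.8750, f(x_1) = 0.533333, coefficient = 2
x_2 = 1.7500, f(x_2) = 0.363636, coefficient = 1

I ≈ (0.875000/2) × 2.430303 = 1.063258
Exact value: 1.011601
Error: 0.051657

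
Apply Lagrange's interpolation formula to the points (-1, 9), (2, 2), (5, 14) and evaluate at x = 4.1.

Lagrange interpolation formula:
P(x) = Σ yᵢ × Lᵢ(x)
where Lᵢ(x) = Π_{j≠i} (x - xⱼ)/(xᵢ - xⱼ)

L_0(4.1) = (4.1 - 2)/(-1 - 2) × (4.1 - 5)/(-1 - 5) = -0.105000
L_1(4.1) = (4.1 - (-1))/(2 - (-1)) × (4.1 - 5)/(2 - 5) = 0.510000
L_2(4.1) = (4.1 - (-1))/(5 - (-1)) × (4.1 - 2)/(5 - 2) = 0.595000

P(4.1) = 9×L_0(4.1) + 2×L_1(4.1) + 14×L_2(4.1)
P(4.1) = 8.405000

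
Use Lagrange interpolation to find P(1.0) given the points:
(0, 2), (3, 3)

Lagrange interpolation formula:
P(x) = Σ yᵢ × Lᵢ(x)
where Lᵢ(x) = Π_{j≠i} (x - xⱼ)/(xᵢ - xⱼ)

L_0(1.0) = (1.0 - 3)/(0 - 3) = 0.666667
L_1(1.0) = (1.0 - 0)/(3 - 0) = 0.333333

P(1.0) = 2×L_0(1.0) + 3×L_1(1.0)
P(1.0) = 2.333333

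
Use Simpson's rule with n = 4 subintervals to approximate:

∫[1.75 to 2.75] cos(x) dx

f(x) = cos(x)
a = 1.75, b = 2.75, n = 4
h = (b - a)/n = 0.250000

Simpson's rule: (h/3)[f(x₀) + 4f(x₁) + 2f(x₂) + ... + f(xₙ)]

x_0 = 1.7500, f(x_0) = -0.178246, coefficient = 1
x_1 = 2.0000, f(x_1) = -0.416147, coefficient = 4
x_2 = 2.2500, f(x_2) = -0.628174, coefficient = 2
x_3 = 2.5000, f(x_3) = -0.801144, coefficient = 4
x_4 = 2.7500, f(x_4) = -0.924302, coefficient = 1

I ≈ (0.250000/3) × -7.228057 = -0.602338
Exact value: -0.602325
Error: 0.000013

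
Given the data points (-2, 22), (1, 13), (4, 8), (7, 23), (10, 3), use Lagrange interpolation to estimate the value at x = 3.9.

Lagrange interpolation formula:
P(x) = Σ yᵢ × Lᵢ(x)
where Lᵢ(x) = Π_{j≠i} (x - xⱼ)/(xᵢ - xⱼ)

L_0(3.9) = (3.9 - 1)/(-2 - 1) × (3.9 - 4)/(-2 - 4) × (3.9 - 7)/(-2 - 7) × (3.9 - 10)/(-2 - 10) = -0.002821
L_1(3.9) = (3.9 - (-2))/(1 - (-2)) × (3.9 - 4)/(1 - 4) × (3.9 - 7)/(1 - 7) × (3.9 - 10)/(1 - 10) = 0.022957
L_2(3.9) = (3.9 - (-2))/(4 - (-2)) × (3.9 - 1)/(4 - 1) × (3.9 - 7)/(4 - 7) × (3.9 - 10)/(4 - 10) = 0.998611
L_3(3.9) = (3.9 - (-2))/(7 - (-2)) × (3.9 - 1)/(7 - 1) × (3.9 - 4)/(7 - 4) × (3.9 - 10)/(7 - 10) = -0.021476
L_4(3.9) = (3.9 - (-2))/(10 - (-2)) × (3.9 - 1)/(10 - 1) × (3.9 - 4)/(10 - 4) × (3.9 - 7)/(10 - 7) = 0.002728

P(3.9) = 22×L_0(3.9) + 13×L_1(3.9) + 8×L_2(3.9) + 23×L_3(3.9) + 3×L_4(3.9)
P(3.9) = 7.739515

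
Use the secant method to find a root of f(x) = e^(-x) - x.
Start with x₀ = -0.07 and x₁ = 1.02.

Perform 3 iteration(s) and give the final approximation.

f(x) = e^(-x) - x
x₀ = -0.07, x₁ = 1.02

Secant formula: x_{n+1} = x_n - f(x_n)(x_n - x_{n-1})/(f(x_n) - f(x_{n-1}))

Iteration 1:
  f(-0.070000) = 1.142508
  f(1.020000) = -0.659405
  x_2 = 1.020000 - (-0.659405)×(1.020000 - (-0.070000))/(-0.659405 - 1.142508)
       = 0.621118
Iteration 2:
  f(1.020000) = -0.659405
  f(0.621118) = -0.083774
  x_3 = 0.621118 - (-0.083774)×(0.621118 - 1.020000)/(-0.083774 - (-0.659405))
       = 0.563067
Iteration 3:
  f(0.621118) = -0.083774
  f(0.563067) = 0.006394
  x_4 = 0.563067 - 0.006394×(0.563067 - 0.621118)/(0.006394 - (-0.083774))
       = 0.567183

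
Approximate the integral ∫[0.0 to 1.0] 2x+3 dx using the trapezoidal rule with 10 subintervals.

f(x) = 2x+3
a = 0.0, b = 1.0, n = 10
h = (b - a)/n = 0.100000

Trapezoidal rule: (h/2)[f(x₀) + 2f(x₁) + 2f(x₂) + ... + f(xₙ)]

x_0 = 0.0000, f(x_0) = 3.000000, coefficient = 1
x_1 = 0.1000, f(x_1) = 3.200000, coefficient = 2
x_2 = 0.2000, f(x_2) = 3.400000, coefficient = 2
x_3 = 0.3000, f(x_3) = 3.600000, coefficient = 2
x_4 = 0.4000, f(x_4) = 3.800000, coefficient = 2
x_5 = 0.5000, f(x_5) = 4.000000, coefficient = 2
x_6 = 0.6000, f(x_6) = 4.200000, coefficient = 2
x_7 = 0.7000, f(x_7) = 4.400000, coefficient = 2
x_8 = 0.8000, f(x_8) = 4.600000, coefficient = 2
x_9 = 0.9000, f(x_9) = 4.800000, coefficient = 2
x_10 = 1.0000, f(x_10) = 5.000000, coefficient = 1

I ≈ (0.100000/2) × 80.000000 = 4.000000
Exact value: 4.000000
Error: 0.000000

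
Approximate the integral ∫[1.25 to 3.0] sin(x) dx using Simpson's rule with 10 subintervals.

f(x) = sin(x)
a = 1.25, b = 3.0, n = 10
h = (b - a)/n = 0.175000

Simpson's rule: (h/3)[f(x₀) + 4f(x₁) + 2f(x₂) + ... + f(xₙ)]

x_0 = 1.2500, f(x_0) = 0.948985, coefficient = 1
x_1 = 1.4250, f(x_1) = 0.989391, coefficient = 4
x_2 = 1.6000, f(x_2) = 0.999574, coefficient = 2
x_3 = 1.7750, f(x_3) = 0.979223, coefficient = 4
x_4 = 1.9500, f(x_4) = 0.928960, coefficient = 2
x_5 = 2.1250, f(x_5) = 0.850320, coefficient = 4
x_6 = 2.3000, f(x_6) = 0.745705, coefficient = 2
x_7 = 2.4750, f(x_7) = 0.618312, coefficient = 4
x_8 = 2.6500, f(x_8) = 0.472031, coefficient = 2
x_9 = 2.8250, f(x_9) = 0.311330, coefficient = 4
x_10 = 3.0000, f(x_10) = 0.141120, coefficient = 1

I ≈ (0.175000/3) × 22.376943 = 1.305322
Exact value: 1.305315
Error: 0.000007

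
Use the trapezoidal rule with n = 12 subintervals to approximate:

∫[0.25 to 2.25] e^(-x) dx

f(x) = e^(-x)
a = 0.25, b = 2.25, n = 12
h = (b - a)/n = 0.166667

Trapezoidal rule: (h/2)[f(x₀) + 2f(x₁) + 2f(x₂) + ... + f(xₙ)]

x_0 = 0.2500, f(x_0) = 0.778801, coefficient = 1
x_1 = 0.4167, f(x_1) = 0.659241, coefficient = 2
x_2 = 0.5833, f(x_2) = 0.558035, coefficient = 2
x_3 = 0.7500, f(x_3) = 0.472367, coefficient = 2
x_4 = 0.9167, f(x_4) = 0.399850, coefficient = 2
x_5 = 1.0833, f(x_5) = 0.338465, coefficient = 2
x_6 = 1.2500, f(x_6) = 0.286505, coefficient = 2
x_7 = 1.4167, f(x_7) = 0.242521, coefficient = 2
x_8 = 1.5833, f(x_8) = 0.205290, coefficient = 2
x_9 = 1.7500, f(x_9) = 0.173774, coefficient = 2
x_10 = 1.9167, f(x_10) = 0.147096, coefficient = 2
x_11 = 2.0833, f(x_11) = 0.124514, coefficient = 2
x_12 = 2.2500, f(x_12) = 0.105399, coefficient = 1

I ≈ (0.166667/2) × 8.099516 = 0.674960
Exact value: 0.673402
Error: 0.001558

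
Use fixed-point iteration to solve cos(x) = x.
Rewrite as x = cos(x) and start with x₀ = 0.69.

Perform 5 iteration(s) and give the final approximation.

Equation: cos(x) = x
Fixed-point form: x = cos(x)
x₀ = 0.69

x_1 = g(0.690000) = 0.771246
x_2 = g(0.771246) = 0.717043
x_3 = g(0.717043) = 0.753752
x_4 = g(0.753752) = 0.729126
x_5 = g(0.729126) = 0.745757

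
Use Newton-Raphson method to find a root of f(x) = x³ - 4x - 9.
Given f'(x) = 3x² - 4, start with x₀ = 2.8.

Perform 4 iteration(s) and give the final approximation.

f(x) = x³ - 4x - 9
f'(x) = 3x² - 4
x₀ = 2.8

Newton-Raphson formula: x_{n+1} = x_n - f(x_n)/f'(x_n)

Iteration 1:
  f(2.800000) = 1.752000
  f'(2.800000) = 19.520000
  x_1 = 2.800000 - 1.752000/19.520000 = 2.710246
Iteration 2:
  f(2.710246) = 0.066946
  f'(2.710246) = 18.036299
  x_2 = 2.710246 - 0.066946/18.036299 = 2.706534
Iteration 3:
  f(2.706534) = 0.000112
  f'(2.706534) = 17.975982
  x_3 = 2.706534 - 0.000112/17.975982 = 2.706528
Iteration 4:
  f(2.706528) = 0.000000
  f'(2.706528) = 17.975881
  x_4 = 2.706528 - 0.000000/17.975881 = 2.706528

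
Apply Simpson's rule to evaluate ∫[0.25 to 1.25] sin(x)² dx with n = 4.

f(x) = sin(x)²
a = 0.25, b = 1.25, n = 4
h = (b - a)/n = 0.250000

Simpson's rule: (h/3)[f(x₀) + 4f(x₁) + 2f(x₂) + ... + f(xₙ)]

x_0 = 0.2500, f(x_0) = 0.061209, coefficient = 1
x_1 = 0.5000, f(x_1) = 0.229849, coefficient = 4
x_2 = 0.7500, f(x_2) = 0.464631, coefficient = 2
x_3 = 1.0000, f(x_3) = 0.708073, coefficient = 4
x_4 = 1.2500, f(x_4) = 0.900572, coefficient = 1

I ≈ (0.250000/3) × 5.642732 = 0.470228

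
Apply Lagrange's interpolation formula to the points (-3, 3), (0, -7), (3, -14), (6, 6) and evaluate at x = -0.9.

Lagrange interpolation formula:
P(x) = Σ yᵢ × Lᵢ(x)
where Lᵢ(x) = Π_{j≠i} (x - xⱼ)/(xᵢ - xⱼ)

L_0(-0.9) = (-0.9 - 0)/(-3 - 0) × (-0.9 - 3)/(-3 - 3) × (-0.9 - 6)/(-3 - 6) = 0.149500
L_1(-0.9) = (-0.9 - (-3))/(0 - (-3)) × (-0.9 - 3)/(0 - 3) × (-0.9 - 6)/(0 - 6) = 1.046500
L_2(-0.9) = (-0.9 - (-3))/(3 - (-3)) × (-0.9 - 0)/(3 - 0) × (-0.9 - 6)/(3 - 6) = -0.241500
L_3(-0.9) = (-0.9 - (-3))/(6 - (-3)) × (-0.9 - 0)/(6 - 0) × (-0.9 - 3)/(6 - 3) = 0.045500

P(-0.9) = 3×L_0(-0.9) + (-7)×L_1(-0.9) + (-14)×L_2(-0.9) + 6×L_3(-0.9)
P(-0.9) = -3.223000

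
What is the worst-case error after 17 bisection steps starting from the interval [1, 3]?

Bisection error bound: |error| ≤ (b-a)/2^n
|error| ≤ (3 - 1)/2^17 = 2/2^17
|error| ≤ 0.0000152588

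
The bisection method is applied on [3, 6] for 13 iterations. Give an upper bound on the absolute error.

Bisection error bound: |error| ≤ (b-a)/2^n
|error| ≤ (6 - 3)/2^13 = 3/2^13
|error| ≤ 0.0003662109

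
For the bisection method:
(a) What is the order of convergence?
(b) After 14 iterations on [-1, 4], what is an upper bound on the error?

(a) Bisection has linear (order 1) convergence; the error is halved each step.

(b) Error bound = (b-a)/2^n = (4 - (-1))/2^{14}
    = 5/2^{14}

(a) 1 (linear); (b) error ≤ 3.05e-04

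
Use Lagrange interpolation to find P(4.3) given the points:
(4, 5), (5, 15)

Lagrange interpolation formula:
P(x) = Σ yᵢ × Lᵢ(x)
where Lᵢ(x) = Π_{j≠i} (x - xⱼ)/(xᵢ - xⱼ)

L_0(4.3) = (4.3 - 5)/(4 - 5) = 0.700000
L_1(4.3) = (4.3 - 4)/(5 - 4) = 0.300000

P(4.3) = 5×L_0(4.3) + 15×L_1(4.3)
P(4.3) = 8.000000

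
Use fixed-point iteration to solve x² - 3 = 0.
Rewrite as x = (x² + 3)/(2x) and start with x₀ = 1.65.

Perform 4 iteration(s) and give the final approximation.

Equation: x² - 3 = 0
Fixed-point form: x = (x² + 3)/(2x)
x₀ = 1.65

x_1 = g(1.650000) = 1.734091
x_2 = g(1.734091) = 1.732052
x_3 = g(1.732052) = 1.732051
x_4 = g(1.732051) = 1.732051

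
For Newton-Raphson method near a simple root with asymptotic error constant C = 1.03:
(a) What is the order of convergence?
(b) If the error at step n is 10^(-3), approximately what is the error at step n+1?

(a) Newton-Raphson has quadratic (order 2) convergence near simple roots.
    This means |e_{n+1}| ≈ C|e_n|².

(b) With |e_n| = 10^(-3) and C = 1.03:
    |e_{n+1}| ≈ 1.03 × (10^(-3))² = 1.03 × 10^(-6)

(a) 2 (quadratic); (b) |e_{n+1}| ≈ 1.030e-06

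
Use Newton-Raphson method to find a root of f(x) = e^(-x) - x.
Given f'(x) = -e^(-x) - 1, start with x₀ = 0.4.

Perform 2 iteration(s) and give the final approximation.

f(x) = e^(-x) - x
f'(x) = -e^(-x) - 1
x₀ = 0.4

Newton-Raphson formula: x_{n+1} = x_n - f(x_n)/f'(x_n)

Iteration 1:
  f(0.400000) = 0.270320
  f'(0.400000) = -1.670320
  x_1 = 0.400000 - 0.270320/(-1.670320) = 0.561837
Iteration 2:
  f(0.561837) = 0.008323
  f'(0.561837) = -1.570161
  x_2 = 0.561837 - 0.008323/(-1.570161) = 0.567138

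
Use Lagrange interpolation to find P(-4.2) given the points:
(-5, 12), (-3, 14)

Lagrange interpolation formula:
P(x) = Σ yᵢ × Lᵢ(x)
where Lᵢ(x) = Π_{j≠i} (x - xⱼ)/(xᵢ - xⱼ)

L_0(-4.2) = (-4.2 - (-3))/(-5 - (-3)) = 0.600000
L_1(-4.2) = (-4.2 - (-5))/(-3 - (-5)) = 0.400000

P(-4.2) = 12×L_0(-4.2) + 14×L_1(-4.2)
P(-4.2) = 12.800000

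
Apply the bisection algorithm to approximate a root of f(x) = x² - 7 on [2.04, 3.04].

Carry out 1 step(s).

f(x) = x² - 7
Initial interval: [2.04, 3.04]

Iteration 1:
  c_1 = (2.040000 + 3.040000)/2 = 2.540000
  f(c_1) = f(2.540000) = -0.548400
  f(a) × f(c) ≥ 0, new interval: [2.540000, 3.040000]

After 1 iteration(s), the approximation is c_1 = 2.540000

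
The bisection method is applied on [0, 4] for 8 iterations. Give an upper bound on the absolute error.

Bisection error bound: |error| ≤ (b-a)/2^n
|error| ≤ (4 - 0)/2^8 = 4/2^8
|error| ≤ 0.0156250000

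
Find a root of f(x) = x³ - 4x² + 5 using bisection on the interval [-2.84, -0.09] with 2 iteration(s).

f(x) = x³ - 4x² + 5
Initial interval: [-2.84, -0.09]

Iteration 1:
  c_1 = (-2.840000 + (-0.090000))/2 = -1.465000
  f(c_1) = f(-1.465000) = -6.729120
  f(a) × f(c) ≥ 0, new interval: [-1.465000, -0.090000]
Iteration 2:
  c_2 = (-1.465000 + (-0.090000))/2 = -0.777500
  f(c_2) = f(-0.777500) = 2.111971
  f(a) × f(c) < 0, new interval: [-1.465000, -0.777500]

After 2 iteration(s), the approximation is c_2 = -0.777500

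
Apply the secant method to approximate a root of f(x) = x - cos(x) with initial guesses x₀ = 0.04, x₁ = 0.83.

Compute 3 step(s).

f(x) = x - cos(x)
x₀ = 0.04, x₁ = 0.83

Secant formula: x_{n+1} = x_n - f(x_n)(x_n - x_{n-1})/(f(x_n) - f(x_{n-1}))

Iteration 1:
  f(0.040000) = -0.959200
  f(0.830000) = 0.155124
  x_2 = 0.830000 - 0.155124×(0.830000 - 0.040000)/(0.155124 - (-0.959200))
       = 0.720025
Iteration 2:
  f(0.830000) = 0.155124
  f(0.720025) = -0.031765
  x_3 = 0.720025 - (-0.031765)×(0.720025 - 0.830000)/(-0.031765 - 0.155124)
       = 0.738717
Iteration 3:
  f(0.720025) = -0.031765
  f(0.738717) = -0.000616
  x_4 = 0.738717 - (-0.000616)×(0.738717 - 0.720025)/(-0.000616 - (-0.031765))
       = 0.739087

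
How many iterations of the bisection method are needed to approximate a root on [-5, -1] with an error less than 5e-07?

We need (b-a)/2^n ≤ 5e-07
(-1 - (-5))/2^n ≤ 5e-07
4/2^n ≤ 5e-07
2^n ≥ 8000000
n ≥ log₂(8000000) = 22.93
n ≥ 23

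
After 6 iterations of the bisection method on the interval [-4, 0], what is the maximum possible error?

Bisection error bound: |error| ≤ (b-a)/2^n
|error| ≤ (0 - (-4))/2^6 = 4/2^6
|error| ≤ 0.0625000000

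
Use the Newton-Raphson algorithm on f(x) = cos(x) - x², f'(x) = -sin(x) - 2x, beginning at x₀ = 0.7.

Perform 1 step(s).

f(x) = cos(x) - x²
f'(x) = -sin(x) - 2x
x₀ = 0.7

Newton-Raphson formula: x_{n+1} = x_n - f(x_n)/f'(x_n)

Iteration 1:
  f(0.700000) = 0.274842
  f'(0.700000) = -2.044218
  x_1 = 0.700000 - 0.274842/(-2.044218) = 0.834449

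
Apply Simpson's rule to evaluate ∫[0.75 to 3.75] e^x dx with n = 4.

f(x) = e^x
a = 0.75, b = 3.75, n = 4
h = (b - a)/n = 0.750000

Simpson's rule: (h/3)[f(x₀) + 4f(x₁) + 2f(x₂) + ... + f(xₙ)]

x_0 = 0.7500, f(x_0) = 2.117000, coefficient = 1
x_1 = 1.5000, f(x_1) = 4.481689, coefficient = 4
x_2 = 2.2500, f(x_2) = 9.487736, coefficient = 2
x_3 = 3.0000, f(x_3) = 20.085537, coefficient = 4
x_4 = 3.7500, f(x_4) = 42.521082, coefficient = 1

I ≈ (0.750000/3) × 161.882458 = 40.470614
Exact value: 40.404082
Error: 0.066532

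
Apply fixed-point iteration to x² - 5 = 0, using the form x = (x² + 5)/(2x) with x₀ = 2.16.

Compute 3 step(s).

Equation: x² - 5 = 0
Fixed-point form: x = (x² + 5)/(2x)
x₀ = 2.16

x_1 = g(2.160000) = 2.237407
x_2 = g(2.237407) = 2.236068
x_3 = g(2.236068) = 2.236068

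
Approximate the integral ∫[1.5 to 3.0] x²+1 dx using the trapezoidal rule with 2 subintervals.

f(x) = x²+1
a = 1.5, b = 3.0, n = 2
h = (b - a)/n = 0.750000

Trapezoidal rule: (h/2)[f(x₀) + 2f(x₁) + 2f(x₂) + ... + f(xₙ)]

x_0 = 1.5000, f(x_0) = 3.250000, coefficient = 1
x_1 = 2.2500, f(x_1) = 6.062500, coefficient = 2
x_2 = 3.0000, f(x_2) = 10.000000, coefficient = 1

I ≈ (0.750000/2) × 25.375000 = 9.515625
Exact value: 9.375000
Error: 0.140625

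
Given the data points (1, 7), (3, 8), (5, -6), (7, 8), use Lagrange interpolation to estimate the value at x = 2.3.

Lagrange interpolation formula:
P(x) = Σ yᵢ × Lᵢ(x)
where Lᵢ(x) = Π_{j≠i} (x - xⱼ)/(xᵢ - xⱼ)

L_0(2.3) = (2.3 - 3)/(1 - 3) × (2.3 - 5)/(1 - 5) × (2.3 - 7)/(1 - 7) = 0.185063
L_1(2.3) = (2.3 - 1)/(3 - 1) × (2.3 - 5)/(3 - 5) × (2.3 - 7)/(3 - 7) = 1.031062
L_2(2.3) = (2.3 - 1)/(5 - 1) × (2.3 - 3)/(5 - 3) × (2.3 - 7)/(5 - 7) = -0.267313
L_3(2.3) = (2.3 - 1)/(7 - 1) × (2.3 - 3)/(7 - 3) × (2.3 - 5)/(7 - 5) = 0.051188

P(2.3) = 7×L_0(2.3) + 8×L_1(2.3) + (-6)×L_2(2.3) + 8×L_3(2.3)
P(2.3) = 11.557313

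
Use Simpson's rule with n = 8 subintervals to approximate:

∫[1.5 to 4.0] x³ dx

f(x) = x³
a = 1.5, b = 4.0, n = 8
h = (b - a)/n = 0.312500

Simpson's rule: (h/3)[f(x₀) + 4f(x₁) + 2f(x₂) + ... + f(xₙ)]

x_0 = 1.5000, f(x_0) = 3.375000, coefficient = 1
x_1 = 1.8125, f(x_1) = 5.954346, coefficient = 4
x_2 = 2.1250, f(x_2) = 9.595703, coefficient = 2
x_3 = 2.4375, f(x_3) = 14.482178, coefficient = 4
x_4 = 2.7500, f(x_4) = 20.796875, coefficient = 2
x_5 = 3.0625, f(x_5) = 28.722900, coefficient = 4
x_6 = 3.3750, f(x_6) = 38.443359, coefficient = 2
x_7 = 3.6875, f(x_7) = 50.141357, coefficient = 4
x_8 = 4.0000, f(x_8) = 64.000000, coefficient = 1

I ≈ (0.312500/3) × 602.250000 = 62.734375
Exact value: 62.734375
Error: 0.000000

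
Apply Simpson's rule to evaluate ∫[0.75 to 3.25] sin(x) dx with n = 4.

f(x) = sin(x)
a = 0.75, b = 3.25, n = 4
h = (b - a)/n = 0.625000

Simpson's rule: (h/3)[f(x₀) + 4f(x₁) + 2f(x₂) + ... + f(xₙ)]

x_0 = 0.7500, f(x_0) = 0.681639, coefficient = 1
x_1 = 1.3750, f(x_1) = 0.980893, coefficient = 4
x_2 = 2.0000, f(x_2) = 0.909297, coefficient = 2
x_3 = 2.6250, f(x_3) = 0.493920, coefficient = 4
x_4 = 3.2500, f(x_4) = -0.108195, coefficient = 1

I ≈ (0.625000/3) × 8.291292 = 1.727352
Exact value: 1.725819
Error: 0.001534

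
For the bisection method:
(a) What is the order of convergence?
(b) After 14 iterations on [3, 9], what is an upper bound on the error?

(a) Bisection has linear (order 1) convergence; the error is halved each step.

(b) Error bound = (b-a)/2^n = (9 - 3)/2^{14}
    = 6/2^{14}

(a) 1 (linear); (b) error ≤ 3.66e-04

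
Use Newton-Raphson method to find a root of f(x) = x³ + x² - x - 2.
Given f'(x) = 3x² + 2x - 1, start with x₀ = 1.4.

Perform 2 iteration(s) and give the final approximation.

f(x) = x³ + x² - x - 2
f'(x) = 3x² + 2x - 1
x₀ = 1.4

Newton-Raphson formula: x_{n+1} = x_n - f(x_n)/f'(x_n)

Iteration 1:
  f(1.400000) = 1.304000
  f'(1.400000) = 7.680000
  x_1 = 1.400000 - 1.304000/7.680000 = 1.230208
Iteration 2:
  f(1.230208) = 0.145017
  f'(1.230208) = 6.000654
  x_2 = 1.230208 - 0.145017/6.000654 = 1.206041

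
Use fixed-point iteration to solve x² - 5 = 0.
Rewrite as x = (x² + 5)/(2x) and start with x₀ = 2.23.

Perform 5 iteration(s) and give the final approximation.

Equation: x² - 5 = 0
Fixed-point form: x = (x² + 5)/(2x)
x₀ = 2.23

x_1 = g(2.230000) = 2.236076
x_2 = g(2.236076) = 2.236068
x_3 = g(2.236068) = 2.236068
x_4 = g(2.236068) = 2.236068
x_5 = g(2.236068) = 2.236068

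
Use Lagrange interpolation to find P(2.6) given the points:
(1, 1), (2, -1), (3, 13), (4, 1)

Lagrange interpolation formula:
P(x) = Σ yᵢ × Lᵢ(x)
where Lᵢ(x) = Π_{j≠i} (x - xⱼ)/(xᵢ - xⱼ)

L_0(2.6) = (2.6 - 2)/(1 - 2) × (2.6 - 3)/(1 - 3) × (2.6 - 4)/(1 - 4) = -0.056000
L_1(2.6) = (2.6 - 1)/(2 - 1) × (2.6 - 3)/(2 - 3) × (2.6 - 4)/(2 - 4) = 0.448000
L_2(2.6) = (2.6 - 1)/(3 - 1) × (2.6 - 2)/(3 - 2) × (2.6 - 4)/(3 - 4) = 0.672000
L_3(2.6) = (2.6 - 1)/(4 - 1) × (2.6 - 2)/(4 - 2) × (2.6 - 3)/(4 - 3) = -0.064000

P(2.6) = 1×L_0(2.6) + (-1)×L_1(2.6) + 13×L_2(2.6) + 1×L_3(2.6)
P(2.6) = 8.168000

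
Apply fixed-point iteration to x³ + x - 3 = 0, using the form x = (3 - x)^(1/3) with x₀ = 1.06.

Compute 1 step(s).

Equation: x³ + x - 3 = 0
Fixed-point form: x = (3 - x)^(1/3)
x₀ = 1.06

x_1 = g(1.060000) = 1.247194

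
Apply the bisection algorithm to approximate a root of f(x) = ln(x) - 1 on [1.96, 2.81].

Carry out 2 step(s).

f(x) = ln(x) - 1
Initial interval: [1.96, 2.81]

Iteration 1:
  c_1 = (1.960000 + 2.810000)/2 = 2.385000
  f(c_1) = f(2.385000) = -0.130801
  f(a) × f(c) ≥ 0, new interval: [2.385000, 2.810000]
Iteration 2:
  c_2 = (2.385000 + 2.810000)/2 = 2.597500
  f(c_2) = f(2.597500) = -0.045451
  f(a) × f(c) ≥ 0, new interval: [2.597500, 2.810000]

After 2 iteration(s), the approximation is c_2 = 2.597500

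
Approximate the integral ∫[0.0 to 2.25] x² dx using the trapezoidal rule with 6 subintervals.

f(x) = x²
a = 0.0, b = 2.25, n = 6
h = (b - a)/n = 0.375000

Trapezoidal rule: (h/2)[f(x₀) + 2f(x₁) + 2f(x₂) + ... + f(xₙ)]

x_0 = 0.0000, f(x_0) = 0.000000, coefficient = 1
x_1 = 0.3750, f(x_1) = 0.140625, coefficient = 2
x_2 = 0.7500, f(x_2) = 0.562500, coefficient = 2
x_3 = 1.1250, f(x_3) = 1.265625, coefficient = 2
x_4 = 1.5000, f(x_4) = 2.250000, coefficient = 2
x_5 = 1.8750, f(x_5) = 3.515625, coefficient = 2
x_6 = 2.2500, f(x_6) = 5.062500, coefficient = 1

I ≈ (0.375000/2) × 20.531250 = 3.849609
Exact value: 3.796875
Error: 0.052734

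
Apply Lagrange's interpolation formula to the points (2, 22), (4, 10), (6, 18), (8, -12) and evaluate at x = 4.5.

Lagrange interpolation formula:
P(x) = Σ yᵢ × Lᵢ(x)
where Lᵢ(x) = Π_{j≠i} (x - xⱼ)/(xᵢ - xⱼ)

L_0(4.5) = (4.5 - 4)/(2 - 4) × (4.5 - 6)/(2 - 6) × (4.5 - 8)/(2 - 8) = -0.054688
L_1(4.5) = (4.5 - 2)/(4 - 2) × (4.5 - 6)/(4 - 6) × (4.5 - 8)/(4 - 8) = 0.820312
L_2(4.5) = (4.5 - 2)/(6 - 2) × (4.5 - 4)/(6 - 4) × (4.5 - 8)/(6 - 8) = 0.273438
L_3(4.5) = (4.5 - 2)/(8 - 2) × (4.5 - 4)/(8 - 4) × (4.5 - 6)/(8 - 6) = -0.039062

P(4.5) = 22×L_0(4.5) + 10×L_1(4.5) + 18×L_2(4.5) + (-12)×L_3(4.5)
P(4.5) = 12.390625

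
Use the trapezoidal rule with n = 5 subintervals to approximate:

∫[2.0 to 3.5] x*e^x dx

f(x) = x*e^x
a = 2.0, b = 3.5, n = 5
h = (b - a)/n = 0.300000

Trapezoidal rule: (h/2)[f(x₀) + 2f(x₁) + 2f(x₂) + ... + f(xₙ)]

x_0 = 2.0000, f(x_0) = 14.778112, coefficient = 1
x_1 = 2.3000, f(x_1) = 22.940620, coefficient = 2
x_2 = 2.6000, f(x_2) = 35.005719, coefficient = 2
x_3 = 2.9000, f(x_3) = 52.705022, coefficient = 2
x_4 = 3.2000, f(x_4) = 78.504097, coefficient = 2
x_5 = 3.5000, f(x_5) = 115.904082, coefficient = 1

I ≈ (0.300000/2) × 508.993108 = 76.348966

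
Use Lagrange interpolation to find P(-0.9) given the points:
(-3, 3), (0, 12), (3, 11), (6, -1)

Lagrange interpolation formula:
P(x) = Σ yᵢ × Lᵢ(x)
where Lᵢ(x) = Π_{j≠i} (x - xⱼ)/(xᵢ - xⱼ)

L_0(-0.9) = (-0.9 - 0)/(-3 - 0) × (-0.9 - 3)/(-3 - 3) × (-0.9 - 6)/(-3 - 6) = 0.149500
L_1(-0.9) = (-0.9 - (-3))/(0 - (-3)) × (-0.9 - 3)/(0 - 3) × (-0.9 - 6)/(0 - 6) = 1.046500
L_2(-0.9) = (-0.9 - (-3))/(3 - (-3)) × (-0.9 - 0)/(3 - 0) × (-0.9 - 6)/(3 - 6) = -0.241500
L_3(-0.9) = (-0.9 - (-3))/(6 - (-3)) × (-0.9 - 0)/(6 - 0) × (-0.9 - 3)/(6 - 3) = 0.045500

P(-0.9) = 3×L_0(-0.9) + 12×L_1(-0.9) + 11×L_2(-0.9) + (-1)×L_3(-0.9)
P(-0.9) = 10.304500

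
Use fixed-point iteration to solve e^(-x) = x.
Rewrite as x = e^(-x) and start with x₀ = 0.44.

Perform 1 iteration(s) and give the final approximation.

Equation: e^(-x) = x
Fixed-point form: x = e^(-x)
x₀ = 0.44

x_1 = g(0.440000) = 0.644036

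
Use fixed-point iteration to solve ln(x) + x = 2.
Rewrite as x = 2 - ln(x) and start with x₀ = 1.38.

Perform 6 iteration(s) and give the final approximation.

Equation: ln(x) + x = 2
Fixed-point form: x = 2 - ln(x)
x₀ = 1.38

x_1 = g(1.380000) = 1.677917
x_2 = g(1.677917) = 1.482447
x_3 = g(1.482447) = 1.606306
x_4 = g(1.606306) = 1.526063
x_5 = g(1.526063) = 1.577309
x_6 = g(1.577309) = 1.544280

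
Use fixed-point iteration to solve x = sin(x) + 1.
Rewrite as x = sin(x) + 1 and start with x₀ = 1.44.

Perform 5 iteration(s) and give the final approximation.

Equation: x = sin(x) + 1
Fixed-point form: x = sin(x) + 1
x₀ = 1.44

x_1 = g(1.440000) = 1.991458
x_2 = g(1.991458) = 1.912819
x_3 = g(1.912819) = 1.942078
x_4 = g(1.942078) = 1.931863
x_5 = g(1.931863) = 1.935521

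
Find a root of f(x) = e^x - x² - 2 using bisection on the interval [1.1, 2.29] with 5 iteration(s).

f(x) = e^x - x² - 2
Initial interval: [1.1, 2.29]

Iteration 1:
  c_1 = (1.100000 + 2.290000)/2 = 1.695000
  f(c_1) = f(1.695000) = 0.573621
  f(a) × f(c) < 0, new interval: [1.100000, 1.695000]
Iteration 2:
  c_2 = (1.100000 + 1.695000)/2 = 1.397500
  f(c_2) = f(1.397500) = 0.092068
  f(a) × f(c) < 0, new interval: [1.100000, 1.397500]
Iteration 3:
  c_3 = (1.100000 + 1.397500)/2 = 1.248750
  f(c_3) = f(1.248750) = -0.073394
  f(a) × f(c) ≥ 0, new interval: [1.248750, 1.397500]
Iteration 4:
  c_4 = (1.248750 + 1.397500)/2 = 1.323125
  f(c_4) = f(1.323125) = 0.004478
  f(a) × f(c) < 0, new interval: [1.248750, 1.323125]
Iteration 5:
  c_5 = (1.248750 + 1.323125)/2 = 1.285938
  f(c_5) = f(1.285938) = -0.035577
  f(a) × f(c) ≥ 0, new interval: [1.285938, 1.323125]

After 5 iteration(s), the approximation is c_5 = 1.285938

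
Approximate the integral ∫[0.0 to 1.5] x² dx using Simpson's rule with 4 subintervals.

f(x) = x²
a = 0.0, b = 1.5, n = 4
h = (b - a)/n = 0.375000

Simpson's rule: (h/3)[f(x₀) + 4f(x₁) + 2f(x₂) + ... + f(xₙ)]

x_0 = 0.0000, f(x_0) = 0.000000, coefficient = 1
x_1 = 0.3750, f(x_1) = 0.140625, coefficient = 4
x_2 = 0.7500, f(x_2) = 0.562500, coefficient = 2
x_3 = 1.1250, f(x_3) = 1.265625, coefficient = 4
x_4 = 1.5000, f(x_4) = 2.250000, coefficient = 1

I ≈ (0.375000/3) × 9.000000 = 1.125000
Exact value: 1.125000
Error: 0.000000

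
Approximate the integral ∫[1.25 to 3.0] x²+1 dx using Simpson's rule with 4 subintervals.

f(x) = x²+1
a = 1.25, b = 3.0, n = 4
h = (b - a)/n = 0.437500

Simpson's rule: (h/3)[f(x₀) + 4f(x₁) + 2f(x₂) + ... + f(xₙ)]

x_0 = 1.2500, f(x_0) = 2.562500, coefficient = 1
x_1 = 1.6875, f(x_1) = 3.847656, coefficient = 4
x_2 = 2.1250, f(x_2) = 5.515625, coefficient = 2
x_3 = 2.5625, f(x_3) = 7.566406, coefficient = 4
x_4 = 3.0000, f(x_4) = 10.000000, coefficient = 1

I ≈ (0.437500/3) × 69.250000 = 10.098958
Exact value: 10.098958
Error: 0.000000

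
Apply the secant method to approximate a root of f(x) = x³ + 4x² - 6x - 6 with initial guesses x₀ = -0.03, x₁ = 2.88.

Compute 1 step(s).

f(x) = x³ + 4x² - 6x - 6
x₀ = -0.03, x₁ = 2.88

Secant formula: x_{n+1} = x_n - f(x_n)(x_n - x_{n-1})/(f(x_n) - f(x_{n-1}))

Iteration 1:
  f(-0.030000) = -5.816427
  f(2.880000) = 33.785472
  x_2 = 2.880000 - 33.785472×(2.880000 - (-0.030000))/(33.785472 - (-5.816427))
       = 0.397399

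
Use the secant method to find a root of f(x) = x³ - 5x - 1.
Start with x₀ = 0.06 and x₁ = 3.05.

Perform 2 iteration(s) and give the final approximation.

f(x) = x³ - 5x - 1
x₀ = 0.06, x₁ = 3.05

Secant formula: x_{n+1} = x_n - f(x_n)(x_n - x_{n-1})/(f(x_n) - f(x_{n-1}))

Iteration 1:
  f(0.060000) = -1.299784
  f(3.050000) = 12.122625
  x_2 = 3.050000 - 12.122625×(3.050000 - 0.060000)/(12.122625 - (-1.299784))
       = 0.349542
Iteration 2:
  f(3.050000) = 12.122625
  f(0.349542) = -2.705004
  x_3 = 0.349542 - (-2.705004)×(0.349542 - 3.050000)/(-2.705004 - 12.122625)
       = 0.842187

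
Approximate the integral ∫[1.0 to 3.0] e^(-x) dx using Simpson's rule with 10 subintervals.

f(x) = e^(-x)
a = 1.0, b = 3.0, n = 10
h = (b - a)/n = 0.200000

Simpson's rule: (h/3)[f(x₀) + 4f(x₁) + 2f(x₂) + ... + f(xₙ)]

x_0 = 1.0000, f(x_0) = 0.367879, coefficient = 1
x_1 = 1.2000, f(x_1) = 0.301194, coefficient = 4
x_2 = 1.4000, f(x_2) = 0.246597, coefficient = 2
x_3 = 1.6000, f(x_3) = 0.201897, coefficient = 4
x_4 = 1.8000, f(x_4) = 0.165299, coefficient = 2
x_5 = 2.0000, f(x_5) = 0.135335, coefficient = 4
x_6 = 2.2000, f(x_6) = 0.110803, coefficient = 2
x_7 = 2.4000, f(x_7) = 0.090718, coefficient = 4
x_8 = 2.6000, f(x_8) = 0.074274, coefficient = 2
x_9 = 2.8000, f(x_9) = 0.060810, coefficient = 4
x_10 = 3.0000, f(x_10) = 0.049787, coefficient = 1

I ≈ (0.200000/3) × 4.771428 = 0.318095
Exact value: 0.318092
Error: 0.000003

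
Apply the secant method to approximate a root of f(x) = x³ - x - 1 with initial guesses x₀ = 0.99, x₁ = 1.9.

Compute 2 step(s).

f(x) = x³ - x - 1
x₀ = 0.99, x₁ = 1.9

Secant formula: x_{n+1} = x_n - f(x_n)(x_n - x_{n-1})/(f(x_n) - f(x_{n-1}))

Iteration 1:
  f(0.990000) = -1.019701
  f(1.900000) = 3.959000
  x_2 = 1.900000 - 3.959000×(1.900000 - 0.990000)/(3.959000 - (-1.019701))
       = 1.176380
Iteration 2:
  f(1.900000) = 3.959000
  f(1.176380) = -0.548425
  x_3 = 1.176380 - (-0.548425)×(1.176380 - 1.900000)/(-0.548425 - 3.959000)
       = 1.264423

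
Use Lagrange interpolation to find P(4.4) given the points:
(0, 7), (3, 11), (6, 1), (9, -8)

Lagrange interpolation formula:
P(x) = Σ yᵢ × Lᵢ(x)
where Lᵢ(x) = Π_{j≠i} (x - xⱼ)/(xᵢ - xⱼ)

L_0(4.4) = (4.4 - 3)/(0 - 3) × (4.4 - 6)/(0 - 6) × (4.4 - 9)/(0 - 9) = -0.063605
L_1(4.4) = (4.4 - 0)/(3 - 0) × (4.4 - 6)/(3 - 6) × (4.4 - 9)/(3 - 9) = 0.599704
L_2(4.4) = (4.4 - 0)/(6 - 0) × (4.4 - 3)/(6 - 3) × (4.4 - 9)/(6 - 9) = 0.524741
L_3(4.4) = (4.4 - 0)/(9 - 0) × (4.4 - 3)/(9 - 3) × (4.4 - 6)/(9 - 6) = -0.060840

P(4.4) = 7×L_0(4.4) + 11×L_1(4.4) + 1×L_2(4.4) + (-8)×L_3(4.4)
P(4.4) = 7.162963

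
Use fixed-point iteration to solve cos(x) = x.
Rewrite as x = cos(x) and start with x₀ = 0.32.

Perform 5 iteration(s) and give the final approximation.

Equation: cos(x) = x
Fixed-point form: x = cos(x)
x₀ = 0.32

x_1 = g(0.320000) = 0.949235
x_2 = g(0.949235) = 0.582305
x_3 = g(0.582305) = 0.835197
x_4 = g(0.835197) = 0.671031
x_5 = g(0.671031) = 0.783181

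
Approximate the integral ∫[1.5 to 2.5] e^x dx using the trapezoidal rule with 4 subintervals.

f(x) = e^x
a = 1.5, b = 2.5, n = 4
h = (b - a)/n = 0.250000

Trapezoidal rule: (h/2)[f(x₀) + 2f(x₁) + 2f(x₂) + ... + f(xₙ)]

x_0 = 1.5000, f(x_0) = 4.481689, coefficient = 1
x_1 = 1.7500, f(x_1) = 5.754603, coefficient = 2
x_2 = 2.0000, f(x_2) = 7.389056, coefficient = 2
x_3 = 2.2500, f(x_3) = 9.487736, coefficient = 2
x_4 = 2.5000, f(x_4) = 12.182494, coefficient = 1

I ≈ (0.250000/2) × 61.926972 = 7.740872
Exact value: 7.700805
Error: 0.040067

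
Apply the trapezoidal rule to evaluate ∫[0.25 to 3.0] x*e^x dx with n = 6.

f(x) = x*e^x
a = 0.25, b = 3.0, n = 6
h = (b - a)/n = 0.458333

Trapezoidal rule: (h/2)[f(x₀) + 2f(x₁) + 2f(x₂) + ... + f(xₙ)]

x_0 = 0.2500, f(x_0) = 0.321006, coefficient = 1
x_1 = 0.7083, f(x_1) = 1.438345, coefficient = 2
x_2 = 1.1667, f(x_2) = 3.746482, coefficient = 2
x_3 = 1.6250, f(x_3) = 8.252431, coefficient = 2
x_4 = 2.0833, f(x_4) = 16.731656, coefficient = 2
x_5 = 2.5417, f(x_5) = 32.281254, coefficient = 2
x_6 = 3.0000, f(x_6) = 60.256611, coefficient = 1

I ≈ (0.458333/2) × 185.477954 = 42.505364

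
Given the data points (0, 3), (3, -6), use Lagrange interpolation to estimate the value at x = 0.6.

Lagrange interpolation formula:
P(x) = Σ yᵢ × Lᵢ(x)
where Lᵢ(x) = Π_{j≠i} (x - xⱼ)/(xᵢ - xⱼ)

L_0(0.6) = (0.6 - 3)/(0 - 3) = 0.800000
L_1(0.6) = (0.6 - 0)/(3 - 0) = 0.200000

P(0.6) = 3×L_0(0.6) + (-6)×L_1(0.6)
P(0.6) = 1.200000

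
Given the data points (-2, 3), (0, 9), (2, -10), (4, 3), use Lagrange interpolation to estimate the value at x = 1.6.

Lagrange interpolation formula:
P(x) = Σ yᵢ × Lᵢ(x)
where Lᵢ(x) = Π_{j≠i} (x - xⱼ)/(xᵢ - xⱼ)

L_0(1.6) = (1.6 - 0)/(-2 - 0) × (1.6 - 2)/(-2 - 2) × (1.6 - 4)/(-2 - 4) = -0.032000
L_1(1.6) = (1.6 - (-2))/(0 - (-2)) × (1.6 - 2)/(0 - 2) × (1.6 - 4)/(0 - 4) = 0.216000
L_2(1.6) = (1.6 - (-2))/(2 - (-2)) × (1.6 - 0)/(2 - 0) × (1.6 - 4)/(2 - 4) = 0.864000
L_3(1.6) = (1.6 - (-2))/(4 - (-2)) × (1.6 - 0)/(4 - 0) × (1.6 - 2)/(4 - 2) = -0.048000

P(1.6) = 3×L_0(1.6) + 9×L_1(1.6) + (-10)×L_2(1.6) + 3×L_3(1.6)
P(1.6) = -6.936000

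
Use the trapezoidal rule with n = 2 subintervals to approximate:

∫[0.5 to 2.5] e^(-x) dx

f(x) = e^(-x)
a = 0.5, b = 2.5, n = 2
h = (b - a)/n = 1.000000

Trapezoidal rule: (h/2)[f(x₀) + 2f(x₁) + 2f(x₂) + ... + f(xₙ)]

x_0 = 0.5000, f(x_0) = 0.606531, coefficient = 1
x_1 = 1.5000, f(x_1) = 0.223130, coefficient = 2
x_2 = 2.5000, f(x_2) = 0.082085, coefficient = 1

I ≈ (1.000000/2) × 1.134876 = 0.567438
Exact value: 0.524446
Error: 0.042992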